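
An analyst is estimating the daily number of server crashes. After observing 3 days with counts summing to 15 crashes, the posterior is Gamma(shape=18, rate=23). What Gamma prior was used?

A Gamma(α, β) prior (rate parametrization) on a Poisson rate with n observations summing to S gives posterior Gamma(α+S, β+n).
So α = 18 − 15 = 3 and β = 23 − 3 = 20.

Gamma(shape=3, rate=20)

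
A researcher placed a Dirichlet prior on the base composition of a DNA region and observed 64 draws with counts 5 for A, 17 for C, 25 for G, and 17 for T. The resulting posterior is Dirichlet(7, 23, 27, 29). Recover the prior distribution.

For a Dirichlet(α) prior with multinomial counts c, the posterior is Dirichlet(α + c) componentwise.
Subtract each count from the matching posterior parameter: 7−5=2, 23−17=6, 27−25=2, 29−17=12.

Dirichlet(2, 6, 2, 12)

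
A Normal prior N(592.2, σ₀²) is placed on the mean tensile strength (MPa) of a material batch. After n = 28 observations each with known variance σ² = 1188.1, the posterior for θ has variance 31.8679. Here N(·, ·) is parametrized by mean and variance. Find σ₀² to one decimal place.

σ₀² = 128.0

For the Normal–Normal model with known σ², precisions add: τ_n = τ₀ + n/σ².
So 1/σ₀² = 1/31.8679 − 28/1188.1 = 0.031380 − 0.023567 = 0.007813.
Hence σ₀² = 1/0.007813 ≈ 128.0.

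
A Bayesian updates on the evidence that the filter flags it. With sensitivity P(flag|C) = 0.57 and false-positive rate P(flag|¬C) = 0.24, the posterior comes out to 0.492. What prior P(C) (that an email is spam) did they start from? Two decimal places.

In odds form, posterior odds = prior odds × likelihood ratio, so prior odds = posterior odds ÷ LR.
Posterior odds = 0.492/(1−0.492) = 0.9685. LR = 0.57/0.24 = 2.3750.
Prior odds = 0.9685/2.3750 = 0.4078, so P(C) = 0.4078/(1+0.4078) ≈ 0.29.

P(C) = 0.29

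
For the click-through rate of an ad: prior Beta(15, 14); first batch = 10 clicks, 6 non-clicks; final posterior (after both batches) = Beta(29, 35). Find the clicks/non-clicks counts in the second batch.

Sequential conjugate updates are equivalent to a single update on the pooled data, so total successes = posterior α − prior α and total failures = posterior β − prior β.
Total across both batches: 29−15=14 clicks, 35−14=21 non-clicks.
Subtract the first batch: 14−10=4 clicks and 21−6=15 non-clicks.

4 clicks and 15 non-clicks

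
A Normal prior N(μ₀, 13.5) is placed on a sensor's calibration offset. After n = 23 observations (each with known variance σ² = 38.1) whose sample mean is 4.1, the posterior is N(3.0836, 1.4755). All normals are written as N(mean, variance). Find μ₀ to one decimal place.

The posterior mean is a precision-weighted average: μ_n = (τ₀μ₀ + τ_data·x̄)/(τ₀+τ_data), with τ₀=1/σ₀² and τ_data=n/σ².
Here τ₀ = 1/13.5 = 0.074074 and τ_data = 23/38.1 = 0.603675, so τ_n = 0.677749.
Rearranging for μ₀: μ₀ = (μ_n·τ_n − τ_data·x̄)/τ₀ = (3.0836·0.677749 − 0.603675·4.1) / 0.074074 = -0.385161/0.074074 ≈ -5.2.

μ₀ = -5.2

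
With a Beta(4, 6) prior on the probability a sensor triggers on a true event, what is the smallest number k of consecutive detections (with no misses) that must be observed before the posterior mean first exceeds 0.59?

k = 5

After k detections and 0 misses the posterior is Beta(4+k, 6), with mean (4+k)/(4+6+k).
Set (4+k)/(10+k) > 0.59 and solve: k > (0.59·10 − 4)/(1 − 0.59) = 4.634.
The smallest integer exceeding 4.634 is 5, and checking k=5: (9)/(15) = 0.6000 > 0.59.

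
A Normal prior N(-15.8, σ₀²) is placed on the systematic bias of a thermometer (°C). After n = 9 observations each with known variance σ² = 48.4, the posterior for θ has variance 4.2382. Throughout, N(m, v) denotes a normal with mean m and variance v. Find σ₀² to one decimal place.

σ₀² = 20.0

Posterior precision equals prior precision plus data precision: 1/σ_n² = 1/σ₀² + n/σ².
So 1/σ₀² = 1/4.2382 − 9/48.4 = 0.235949 − 0.185950 = 0.049999.
Hence σ₀² = 1/0.049999 ≈ 20.0.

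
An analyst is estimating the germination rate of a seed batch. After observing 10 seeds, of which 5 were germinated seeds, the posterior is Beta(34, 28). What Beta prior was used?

Beta(29, 23)

A Beta(α, β) prior with s successes and f failures in binomial data gives a Beta(α+s, β+f) posterior.
Subtract the data counts: 34−5=29, 28−5=23.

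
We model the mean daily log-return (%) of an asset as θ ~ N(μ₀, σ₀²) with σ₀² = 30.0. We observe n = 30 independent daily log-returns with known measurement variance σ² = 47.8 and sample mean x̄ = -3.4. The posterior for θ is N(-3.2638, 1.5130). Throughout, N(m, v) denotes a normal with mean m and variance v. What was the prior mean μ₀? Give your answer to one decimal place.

The posterior mean is a precision-weighted average: μ_n = (τ₀μ₀ + τ_data·x̄)/(τ₀+τ_data), with τ₀=1/σ₀² and τ_data=n/σ².
Here τ₀ = 1/30.0 = 0.033333 and τ_data = 30/47.8 = 0.627615, so τ_n = 0.660948.
Rearranging for μ₀: μ₀ = (μ_n·τ_n − τ_data·x̄)/τ₀ = (-3.2638·0.660948 − 0.627615·-3.4) / 0.033333 = -0.023311/0.033333 ≈ -0.7.

μ₀ = -0.7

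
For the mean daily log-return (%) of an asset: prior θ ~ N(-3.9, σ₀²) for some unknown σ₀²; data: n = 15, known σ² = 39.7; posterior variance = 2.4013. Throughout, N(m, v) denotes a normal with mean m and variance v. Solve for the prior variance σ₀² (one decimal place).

σ₀² = 25.9

Posterior precision equals prior precision plus data precision: 1/σ_n² = 1/σ₀² + n/σ².
So 1/σ₀² = 1/2.4013 − 15/39.7 = 0.416441 − 0.377834 = 0.038607.
Hence σ₀² = 1/0.038607 ≈ 25.9.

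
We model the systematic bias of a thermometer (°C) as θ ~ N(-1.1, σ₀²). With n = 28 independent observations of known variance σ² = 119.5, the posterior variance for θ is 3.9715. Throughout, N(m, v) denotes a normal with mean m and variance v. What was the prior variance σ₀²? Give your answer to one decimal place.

σ₀² = 57.2

Posterior precision equals prior precision plus data precision: 1/σ_n² = 1/σ₀² + n/σ².
So 1/σ₀² = 1/3.9715 − 28/119.5 = 0.251794 − 0.234310 = 0.017484.
Hence σ₀² = 1/0.017484 ≈ 57.2.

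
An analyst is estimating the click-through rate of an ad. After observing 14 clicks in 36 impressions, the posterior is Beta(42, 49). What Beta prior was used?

Under Beta–binomial conjugacy the posterior parameters are (α+s, β+f).
So α = 42 − 14 = 28 and β = 49 − 22 = 27.

Beta(28, 27)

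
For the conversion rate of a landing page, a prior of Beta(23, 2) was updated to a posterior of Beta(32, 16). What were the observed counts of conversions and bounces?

Beta is conjugate to the binomial likelihood: posterior = Beta(a+s, b+f).
So s = 32 − 23 = 9 and f = 16 − 2 = 14.

9 conversions and 14 bounces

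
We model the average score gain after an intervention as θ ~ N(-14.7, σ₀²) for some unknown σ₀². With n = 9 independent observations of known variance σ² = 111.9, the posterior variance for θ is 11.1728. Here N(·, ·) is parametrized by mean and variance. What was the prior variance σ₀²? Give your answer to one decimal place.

For the Normal–Normal model with known σ², precisions add: τ_n = τ₀ + n/σ².
So 1/σ₀² = 1/11.1728 − 9/111.9 = 0.089503 − 0.080429 = 0.009074.
Hence σ₀² = 1/0.009074 ≈ 110.2.

σ₀² = 110.2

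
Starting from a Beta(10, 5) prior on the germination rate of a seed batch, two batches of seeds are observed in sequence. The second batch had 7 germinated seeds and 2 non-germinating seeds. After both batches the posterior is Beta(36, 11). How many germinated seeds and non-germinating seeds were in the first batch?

19 germinated seeds and 4 non-germinating seeds

Sequential conjugate updates are equivalent to a single update on the pooled data, so total successes = posterior α − prior α and total failures = posterior β − prior β.
Total across both batches: 36−10=26 germinated seeds, 11−5=6 non-germinating seeds.
Subtract the second batch: 26−7=19 germinated seeds and 6−2=4 non-germinating seeds.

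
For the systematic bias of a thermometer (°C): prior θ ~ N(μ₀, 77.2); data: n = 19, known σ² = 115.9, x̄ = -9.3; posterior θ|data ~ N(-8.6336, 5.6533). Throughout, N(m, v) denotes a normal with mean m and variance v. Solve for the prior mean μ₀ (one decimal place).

The posterior mean is a precision-weighted average: μ_n = (τ₀μ₀ + τ_data·x̄)/(τ₀+τ_data), with τ₀=1/σ₀² and τ_data=n/σ².
Here τ₀ = 1/77.2 = 0.012953 and τ_data = 19/115.9 = 0.163934, so τ_n = 0.176887.
Rearranging for μ₀: μ₀ = (μ_n·τ_n − τ_data·x̄)/τ₀ = (-8.6336·0.176887 − 0.163934·-9.3) / 0.012953 = -0.002585/0.012953 ≈ -0.2.

μ₀ = -0.2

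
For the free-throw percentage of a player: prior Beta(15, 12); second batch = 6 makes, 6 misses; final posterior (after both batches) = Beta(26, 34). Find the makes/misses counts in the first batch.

Because Beta–binomial updating is additive in the counts, the combined data contributed (α_post−α_prior, β_post−β_prior) successes and failures.
Total across both batches: 26−15=11 makes, 34−12=22 misses.
Subtract the second batch: 11−6=5 makes and 22−6=16 misses.

5 makes and 16 misses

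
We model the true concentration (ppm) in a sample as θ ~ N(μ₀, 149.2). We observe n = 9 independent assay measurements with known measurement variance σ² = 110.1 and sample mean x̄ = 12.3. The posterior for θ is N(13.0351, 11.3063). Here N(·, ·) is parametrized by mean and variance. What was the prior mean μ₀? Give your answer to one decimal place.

With known observation variance, the Normal–Normal posterior has precision τ_n = τ₀ + n/σ² and mean μ_n = (τ₀μ₀ + (n/σ²)x̄)/τ_n.
Here τ₀ = 1/149.2 = 0.006702 and τ_data = 9/110.1 = 0.081744, so τ_n = 0.088446.
Rearranging for μ₀: μ₀ = (μ_n·τ_n − τ_data·x̄)/τ₀ = (13.0351·0.088446 − 0.081744·12.3) / 0.006702 = 0.147451/0.006702 ≈ 22.0.

μ₀ = 22.0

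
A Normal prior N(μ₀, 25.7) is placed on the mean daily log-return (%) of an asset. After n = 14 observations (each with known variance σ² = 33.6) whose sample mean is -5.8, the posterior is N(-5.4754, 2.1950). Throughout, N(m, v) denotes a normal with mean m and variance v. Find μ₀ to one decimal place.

μ₀ = -2.0

The posterior mean is a precision-weighted average: μ_n = (τ₀μ₀ + τ_data·x̄)/(τ₀+τ_data), with τ₀=1/σ₀² and τ_data=n/σ².
Here τ₀ = 1/25.7 = 0.038911 and τ_data = 14/33.6 = 0.416667, so τ_n = 0.455578.
Rearranging for μ₀: μ₀ = (μ_n·τ_n − τ_data·x̄)/τ₀ = (-5.4754·0.455578 − 0.416667·-5.8) / 0.038911 = -0.077803/0.038911 ≈ -2.0.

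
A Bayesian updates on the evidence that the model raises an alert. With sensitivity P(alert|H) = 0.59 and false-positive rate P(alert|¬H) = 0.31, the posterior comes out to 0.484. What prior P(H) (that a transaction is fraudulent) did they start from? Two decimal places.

Bayes' rule in odds form gives O(H|E) = O(H)·[P(E|H)/P(E|¬H)], hence O(H) = O(H|E)/LR.
Posterior odds = 0.484/(1−0.484) = 0.9380. LR = 0.59/0.31 = 1.9032.
Prior odds = 0.9380/1.9032 = 0.4929, so P(H) = 0.4929/(1+0.4929) ≈ 0.33.

P(H) = 0.33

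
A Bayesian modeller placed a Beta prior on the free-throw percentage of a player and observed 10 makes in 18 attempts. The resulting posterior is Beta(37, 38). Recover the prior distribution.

A Beta(a, b) prior with s successes and f failures in binomial data gives a Beta(a+s, b+f) posterior.
Subtract the data counts: 37−10=27, 38−8=30.

Beta(27, 30)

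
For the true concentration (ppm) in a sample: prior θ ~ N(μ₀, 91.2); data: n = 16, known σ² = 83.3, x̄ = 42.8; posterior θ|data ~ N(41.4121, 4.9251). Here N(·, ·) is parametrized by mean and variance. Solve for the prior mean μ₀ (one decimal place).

μ₀ = 17.1

The posterior mean is a precision-weighted average: μ_n = (τ₀μ₀ + τ_data·x̄)/(τ₀+τ_data), with τ₀=1/σ₀² and τ_data=n/σ².
Here τ₀ = 1/91.2 = 0.010965 and τ_data = 16/83.3 = 0.192077, so τ_n = 0.203042.
Rearranging for μ₀: μ₀ = (μ_n·τ_n − τ_data·x̄)/τ₀ = (41.4121·0.203042 − 0.192077·42.8) / 0.010965 = 0.187500/0.010965 ≈ 17.1.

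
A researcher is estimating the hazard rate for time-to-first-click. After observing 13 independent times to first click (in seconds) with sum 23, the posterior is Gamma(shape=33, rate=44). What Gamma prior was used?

Gamma(shape=20, rate=21)

Gamma–exponential conjugacy: posterior shape = α + n, posterior rate = β + Σtᵢ.
So α = 33 − 13 = 20 and β = 44 − 23 = 21.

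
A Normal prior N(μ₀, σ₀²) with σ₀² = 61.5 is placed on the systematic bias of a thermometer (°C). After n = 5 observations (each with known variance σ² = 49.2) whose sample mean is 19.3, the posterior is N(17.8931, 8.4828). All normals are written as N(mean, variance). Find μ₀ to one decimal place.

μ₀ = 9.1

The posterior mean is a precision-weighted average: μ_n = (τ₀μ₀ + τ_data·x̄)/(τ₀+τ_data), with τ₀=1/σ₀² and τ_data=n/σ².
Here τ₀ = 1/61.5 = 0.016260 and τ_data = 5/49.2 = 0.101626, so τ_n = 0.117886.
Rearranging for μ₀: μ₀ = (μ_n·τ_n − τ_data·x̄)/τ₀ = (17.8931·0.117886 − 0.101626·19.3) / 0.016260 = 0.147964/0.016260 ≈ 9.1.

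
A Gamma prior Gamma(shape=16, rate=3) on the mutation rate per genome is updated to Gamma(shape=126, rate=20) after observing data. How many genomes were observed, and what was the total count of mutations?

A Gamma(α, β) prior (rate parametrization) on a Poisson rate with n observations summing to S gives posterior Gamma(α+S, β+n).
Matching: Σxᵢ = 126 − 16 = 110 and n = 20 − 3 = 17.

n = 17 genomes with total 110 mutations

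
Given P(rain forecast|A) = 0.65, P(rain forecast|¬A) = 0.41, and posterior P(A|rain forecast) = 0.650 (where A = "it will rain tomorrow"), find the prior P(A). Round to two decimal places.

P(A) = 0.54

Bayes' rule in odds form gives O(A|E) = O(A)·[P(E|A)/P(E|¬A)], hence O(A) = O(A|E)/LR.
Posterior odds = 0.650/(1−0.650) = 1.8571. LR = 0.65/0.41 = 1.5854.
Prior odds = 1.8571/1.5854 = 1.1714, so P(A) = 1.1714/(1+1.1714) ≈ 0.54.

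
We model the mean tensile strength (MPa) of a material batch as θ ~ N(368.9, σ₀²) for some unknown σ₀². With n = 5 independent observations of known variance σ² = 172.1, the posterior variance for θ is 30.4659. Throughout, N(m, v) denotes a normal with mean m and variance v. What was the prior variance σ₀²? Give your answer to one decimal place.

Posterior precision equals prior precision plus data precision: 1/σ_n² = 1/σ₀² + n/σ².
So 1/σ₀² = 1/30.4659 − 5/172.1 = 0.032824 − 0.029053 = 0.003771.
Hence σ₀² = 1/0.003771 ≈ 265.2.

σ₀² = 265.2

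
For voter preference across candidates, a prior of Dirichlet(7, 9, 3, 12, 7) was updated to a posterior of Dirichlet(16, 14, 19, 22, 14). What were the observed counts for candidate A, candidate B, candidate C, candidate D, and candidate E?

counts (9, 5, 16, 10, 7)

For a Dirichlet(α) prior with multinomial counts c, the posterior is Dirichlet(α + c) componentwise.
Counts are posterior − prior componentwise: 16−7=9, 14−9=5, 19−3=16, 22−12=10, 14−7=7.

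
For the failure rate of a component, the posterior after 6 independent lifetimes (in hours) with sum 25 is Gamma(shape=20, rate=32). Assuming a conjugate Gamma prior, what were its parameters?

Gamma–exponential conjugacy: posterior shape = α + n, posterior rate = β + Σtᵢ.
So α = 20 − 6 = 14 and β = 32 − 25 = 7.

Gamma(shape=14, rate=7)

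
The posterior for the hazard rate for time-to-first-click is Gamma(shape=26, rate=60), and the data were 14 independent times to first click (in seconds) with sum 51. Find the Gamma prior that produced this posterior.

For an exponential likelihood with a Gamma(α, β) prior on the rate, n observations with total T give posterior Gamma(α+n, β+T).
So α = 26 − 14 = 12 and β = 60 − 51 = 9.

Gamma(shape=12, rate=9)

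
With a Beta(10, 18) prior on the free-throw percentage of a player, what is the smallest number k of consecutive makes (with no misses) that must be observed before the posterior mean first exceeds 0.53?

k = 11

After k makes and 0 misses the posterior is Beta(10+k, 18), with mean (10+k)/(10+18+k).
Set (10+k)/(28+k) > 0.53 and solve: k > (0.53·28 − 10)/(1 − 0.53) = 10.298.
The smallest integer exceeding 10.298 is 11, and checking k=11: (21)/(39) = 0.5385 > 0.53.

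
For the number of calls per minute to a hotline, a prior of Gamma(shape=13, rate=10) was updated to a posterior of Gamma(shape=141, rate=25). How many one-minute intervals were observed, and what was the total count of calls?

A Gamma(α, β) prior (rate parametrization) on a Poisson rate with n observations summing to S gives posterior Gamma(α+S, β+n).
Matching: Σxᵢ = 141 − 13 = 128 and n = 25 − 10 = 15.

n = 15 one-minute intervals with total 128 calls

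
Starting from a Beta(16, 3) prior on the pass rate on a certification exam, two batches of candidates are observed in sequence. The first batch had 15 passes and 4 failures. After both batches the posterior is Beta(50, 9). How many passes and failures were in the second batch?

Sequential conjugate updates are equivalent to a single update on the pooled data, so total successes = posterior α − prior α and total failures = posterior β − prior β.
Total across both batches: 50−16=34 passes, 9−3=6 failures.
Subtract the first batch: 34−15=19 passes and 6−4=2 failures.

19 passes and 2 failures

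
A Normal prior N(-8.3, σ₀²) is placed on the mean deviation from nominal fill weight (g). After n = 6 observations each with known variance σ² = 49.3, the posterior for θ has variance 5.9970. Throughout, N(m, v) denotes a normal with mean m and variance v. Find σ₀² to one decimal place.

For the Normal–Normal model with known σ², precisions add: τ_n = τ₀ + n/σ².
So 1/σ₀² = 1/5.9970 − 6/49.3 = 0.166750 − 0.121704 = 0.045046.
Hence σ₀² = 1/0.045046 ≈ 22.2.

σ₀² = 22.2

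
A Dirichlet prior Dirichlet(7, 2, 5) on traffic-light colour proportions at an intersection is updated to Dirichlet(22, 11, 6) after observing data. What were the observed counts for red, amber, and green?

counts (15, 9, 1)

For a Dirichlet(α) prior with multinomial counts c, the posterior is Dirichlet(α + c) componentwise.
Counts are posterior − prior componentwise: 22−7=15, 11−2=9, 6−5=1.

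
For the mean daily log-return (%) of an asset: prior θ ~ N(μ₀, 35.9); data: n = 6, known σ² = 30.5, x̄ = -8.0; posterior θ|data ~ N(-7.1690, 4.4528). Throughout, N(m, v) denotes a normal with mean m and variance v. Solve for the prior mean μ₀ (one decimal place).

μ₀ = -1.3

With known observation variance, the Normal–Normal posterior has precision τ_n = τ₀ + n/σ² and mean μ_n = (τ₀μ₀ + (n/σ²)x̄)/τ_n.
Here τ₀ = 1/35.9 = 0.027855 and τ_data = 6/30.5 = 0.196721, so τ_n = 0.224576.
Rearranging for μ₀: μ₀ = (μ_n·τ_n − τ_data·x̄)/τ₀ = (-7.1690·0.224576 − 0.196721·-8.0) / 0.027855 = -0.036217/0.027855 ≈ -1.3.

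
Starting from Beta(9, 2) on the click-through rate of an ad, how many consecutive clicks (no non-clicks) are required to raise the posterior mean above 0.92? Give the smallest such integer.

k = 15

After k clicks and 0 non-clicks the posterior is Beta(9+k, 2), with mean (9+k)/(9+2+k).
Set (9+k)/(11+k) > 0.92 and solve: k > (0.92·11 − 9)/(1 − 0.92) = 14.000.
The smallest integer exceeding 14.000 is 15, and checking k=15: (24)/(26) = 0.9231 > 0.92.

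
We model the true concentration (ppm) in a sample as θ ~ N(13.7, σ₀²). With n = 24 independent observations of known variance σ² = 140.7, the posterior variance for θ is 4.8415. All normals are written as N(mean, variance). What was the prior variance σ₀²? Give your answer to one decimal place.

σ₀² = 27.8

Posterior precision equals prior precision plus data precision: 1/σ_n² = 1/σ₀² + n/σ².
So 1/σ₀² = 1/4.8415 − 24/140.7 = 0.206548 − 0.170576 = 0.035972.
Hence σ₀² = 1/0.035972 ≈ 27.8.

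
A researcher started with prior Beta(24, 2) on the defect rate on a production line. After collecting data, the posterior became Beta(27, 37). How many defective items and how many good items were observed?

Beta is conjugate to the binomial likelihood: posterior = Beta(a+s, b+f).
Match parameters: s=27−24=3, f=37−2=35.

3 defective items and 35 good items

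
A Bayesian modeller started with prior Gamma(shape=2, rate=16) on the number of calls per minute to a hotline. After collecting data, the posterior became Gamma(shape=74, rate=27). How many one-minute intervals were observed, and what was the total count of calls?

Gamma–Poisson conjugacy: posterior shape = α + Σxᵢ, posterior rate = β + n.
Matching: Σxᵢ = 74 − 2 = 72 and n = 27 − 16 = 11.

n = 11 one-minute intervals with total 72 calls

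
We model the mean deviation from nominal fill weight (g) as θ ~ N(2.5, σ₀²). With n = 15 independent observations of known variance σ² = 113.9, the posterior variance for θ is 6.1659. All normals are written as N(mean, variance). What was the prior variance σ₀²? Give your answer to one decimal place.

σ₀² = 32.8

Posterior precision equals prior precision plus data precision: 1/σ_n² = 1/σ₀² + n/σ².
So 1/σ₀² = 1/6.1659 − 15/113.9 = 0.162182 − 0.131694 = 0.030488.
Hence σ₀² = 1/0.030488 ≈ 32.8.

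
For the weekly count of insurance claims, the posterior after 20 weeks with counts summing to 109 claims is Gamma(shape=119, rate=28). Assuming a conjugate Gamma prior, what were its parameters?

Gamma(shape=10, rate=8)

Gamma–Poisson conjugacy: posterior shape = α + Σxᵢ, posterior rate = β + n.
So α = 119 − 109 = 10 and β = 28 − 20 = 8.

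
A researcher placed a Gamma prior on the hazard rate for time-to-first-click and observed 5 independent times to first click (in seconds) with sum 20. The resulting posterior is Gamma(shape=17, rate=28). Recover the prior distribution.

Gamma–exponential conjugacy: posterior shape = α + n, posterior rate = β + Σtᵢ.
So α = 17 − 5 = 12 and β = 28 − 20 = 8.

Gamma(shape=12, rate=8)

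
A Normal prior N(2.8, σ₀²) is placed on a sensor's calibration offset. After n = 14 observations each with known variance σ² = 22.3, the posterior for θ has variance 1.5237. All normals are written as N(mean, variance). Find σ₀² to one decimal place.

For the Normal–Normal model with known σ², precisions add: τ_n = τ₀ + n/σ².
So 1/σ₀² = 1/1.5237 − 14/22.3 = 0.656297 − 0.627803 = 0.028494.
Hence σ₀² = 1/0.028494 ≈ 35.1.

σ₀² = 35.1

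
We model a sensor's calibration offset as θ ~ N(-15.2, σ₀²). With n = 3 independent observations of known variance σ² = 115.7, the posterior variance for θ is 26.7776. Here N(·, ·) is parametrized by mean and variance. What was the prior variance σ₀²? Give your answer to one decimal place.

σ₀² = 87.6

Posterior precision equals prior precision plus data precision: 1/σ_n² = 1/σ₀² + n/σ².
So 1/σ₀² = 1/26.7776 − 3/115.7 = 0.037345 − 0.025929 = 0.011416.
Hence σ₀² = 1/0.011416 ≈ 87.6.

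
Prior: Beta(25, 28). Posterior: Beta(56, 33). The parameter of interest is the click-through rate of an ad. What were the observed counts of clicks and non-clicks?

31 clicks and 5 non-clicks

A Beta(α, β) prior with s successes and f failures in binomial data gives a Beta(α+s, β+f) posterior.
So s = 56 − 25 = 31 and f = 33 − 28 = 5.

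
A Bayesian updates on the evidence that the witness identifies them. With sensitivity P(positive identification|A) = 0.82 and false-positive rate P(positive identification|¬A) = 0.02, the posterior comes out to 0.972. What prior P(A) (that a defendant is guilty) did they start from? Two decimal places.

P(A) = 0.46

In odds form, posterior odds = prior odds × likelihood ratio, so prior odds = posterior odds ÷ LR.
Posterior odds = 0.972/(1−0.972) = 34.7143. LR = 0.82/0.02 = 41.0000.
Prior odds = 34.7143/41.0000 = 0.8467, so P(A) = 0.8467/(1+0.8467) ≈ 0.46.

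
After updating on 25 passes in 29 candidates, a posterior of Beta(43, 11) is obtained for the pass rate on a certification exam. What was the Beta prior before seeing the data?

Under Beta–binomial conjugacy the posterior parameters are (α+s, β+f).
So α = 43 − 25 = 18 and β = 11 − 4 = 7.

Beta(18, 7)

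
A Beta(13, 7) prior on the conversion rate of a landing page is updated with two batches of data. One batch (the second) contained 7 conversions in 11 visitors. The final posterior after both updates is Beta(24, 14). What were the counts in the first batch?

4 conversions and 3 bounces

Because Beta–binomial updating is additive in the counts, the combined data contributed (α_post−α_prior, β_post−β_prior) successes and failures.
Total across both batches: 24−13=11 conversions, 14−7=7 bounces.
Subtract the second batch: 11−7=4 conversions and 7−4=3 bounces.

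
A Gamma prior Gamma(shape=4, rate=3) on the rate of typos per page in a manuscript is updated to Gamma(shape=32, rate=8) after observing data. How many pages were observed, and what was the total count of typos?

Gamma–Poisson conjugacy: posterior shape = α + Σxᵢ, posterior rate = β + n.
Matching: Σxᵢ = 32 − 4 = 28 and n = 8 − 3 = 5.

n = 5 pages with total 28 typos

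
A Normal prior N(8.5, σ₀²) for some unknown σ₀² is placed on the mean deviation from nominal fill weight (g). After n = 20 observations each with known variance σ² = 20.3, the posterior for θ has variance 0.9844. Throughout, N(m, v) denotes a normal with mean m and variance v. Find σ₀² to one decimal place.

σ₀² = 32.7

Posterior precision equals prior precision plus data precision: 1/σ_n² = 1/σ₀² + n/σ².
So 1/σ₀² = 1/0.9844 − 20/20.3 = 1.015847 − 0.985222 = 0.030625.
Hence σ₀² = 1/0.030625 ≈ 32.7.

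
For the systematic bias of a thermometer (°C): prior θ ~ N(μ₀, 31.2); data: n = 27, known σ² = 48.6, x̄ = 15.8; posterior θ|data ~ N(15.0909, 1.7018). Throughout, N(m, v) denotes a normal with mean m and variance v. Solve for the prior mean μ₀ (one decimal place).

With known observation variance, the Normal–Normal posterior has precision τ_n = τ₀ + n/σ² and mean μ_n = (τ₀μ₀ + (n/σ²)x̄)/τ_n.
Here τ₀ = 1/31.2 = 0.032051 and τ_data = 27/48.6 = 0.555556, so τ_n = 0.587607.
Rearranging for μ₀: μ₀ = (μ_n·τ_n − τ_data·x̄)/τ₀ = (15.0909·0.587607 − 0.555556·15.8) / 0.032051 = 0.089734/0.032051 ≈ 2.8.

μ₀ = 2.8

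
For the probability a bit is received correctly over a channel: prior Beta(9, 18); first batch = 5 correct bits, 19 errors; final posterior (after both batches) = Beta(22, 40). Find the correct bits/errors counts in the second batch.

8 correct bits and 3 errors

Sequential conjugate updates are equivalent to a single update on the pooled data, so total successes = posterior α − prior α and total failures = posterior β − prior β.
Total across both batches: 22−9=13 correct bits, 40−18=22 errors.
Subtract the first batch: 13−5=8 correct bits and 22−19=3 errors.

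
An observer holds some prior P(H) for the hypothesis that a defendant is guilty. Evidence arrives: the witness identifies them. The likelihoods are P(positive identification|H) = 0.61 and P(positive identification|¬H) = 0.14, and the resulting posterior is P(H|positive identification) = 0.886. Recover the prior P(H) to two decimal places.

P(H) = 0.64

In odds form, posterior odds = prior odds × likelihood ratio, so prior odds = posterior odds ÷ LR.
Posterior odds = 0.886/(1−0.886) = 7.7719. LR = 0.61/0.14 = 4.3571.
Prior odds = 7.7719/4.3571 = 1.7837, so P(H) = 1.7837/(1+1.7837) ≈ 0.64.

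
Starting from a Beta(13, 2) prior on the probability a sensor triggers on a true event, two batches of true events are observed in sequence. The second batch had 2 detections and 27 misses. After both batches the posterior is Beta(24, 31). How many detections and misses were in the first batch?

9 detections and 2 misses

Because Beta–binomial updating is additive in the counts, the combined data contributed (α_post−α_prior, β_post−β_prior) successes and failures.
Total across both batches: 24−13=11 detections, 31−2=29 misses.
Subtract the second batch: 11−2=9 detections and 29−27=2 misses.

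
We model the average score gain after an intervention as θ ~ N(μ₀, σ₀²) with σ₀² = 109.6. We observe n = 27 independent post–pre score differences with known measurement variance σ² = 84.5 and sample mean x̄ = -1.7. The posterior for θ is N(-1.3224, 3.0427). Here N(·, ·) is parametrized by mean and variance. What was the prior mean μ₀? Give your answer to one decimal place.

μ₀ = 11.9

The posterior mean is a precision-weighted average: μ_n = (τ₀μ₀ + τ_data·x̄)/(τ₀+τ_data), with τ₀=1/σ₀² and τ_data=n/σ².
Here τ₀ = 1/109.6 = 0.009124 and τ_data = 27/84.5 = 0.319527, so τ_n = 0.328651.
Rearranging for μ₀: μ₀ = (μ_n·τ_n − τ_data·x̄)/τ₀ = (-1.3224·0.328651 − 0.319527·-1.7) / 0.009124 = 0.108588/0.009124 ≈ 11.9.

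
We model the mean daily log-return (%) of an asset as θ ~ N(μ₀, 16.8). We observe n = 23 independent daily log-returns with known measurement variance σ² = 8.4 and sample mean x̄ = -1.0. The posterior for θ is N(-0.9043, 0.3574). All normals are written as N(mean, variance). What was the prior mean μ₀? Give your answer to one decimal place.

With known observation variance, the Normal–Normal posterior has precision τ_n = τ₀ + n/σ² and mean μ_n = (τ₀μ₀ + (n/σ²)x̄)/τ_n.
Here τ₀ = 1/16.8 = 0.059524 and τ_data = 23/8.4 = 2.738095, so τ_n = 2.797619.
Rearranging for μ₀: μ₀ = (μ_n·τ_n − τ_data·x̄)/τ₀ = (-0.9043·2.797619 − 2.738095·-1.0) / 0.059524 = 0.208208/0.059524 ≈ 3.5.

μ₀ = 3.5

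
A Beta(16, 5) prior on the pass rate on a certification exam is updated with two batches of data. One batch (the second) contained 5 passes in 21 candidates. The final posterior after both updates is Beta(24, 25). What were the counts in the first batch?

3 passes and 4 failures

Because Beta–binomial updating is additive in the counts, the combined data contributed (α_post−α_prior, β_post−β_prior) successes and failures.
Total across both batches: 24−16=8 passes, 25−5=20 failures.
Subtract the second batch: 8−5=3 passes and 20−16=4 failures.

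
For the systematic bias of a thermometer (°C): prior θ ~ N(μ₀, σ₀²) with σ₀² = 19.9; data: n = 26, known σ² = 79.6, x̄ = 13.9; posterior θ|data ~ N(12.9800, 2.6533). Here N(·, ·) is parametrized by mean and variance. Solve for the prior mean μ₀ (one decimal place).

The posterior mean is a precision-weighted average: μ_n = (τ₀μ₀ + τ_data·x̄)/(τ₀+τ_data), with τ₀=1/σ₀² and τ_data=n/σ².
Here τ₀ = 1/19.9 = 0.050251 and τ_data = 26/79.6 = 0.326633, so τ_n = 0.376884.
Rearranging for μ₀: μ₀ = (μ_n·τ_n − τ_data·x̄)/τ₀ = (12.9800·0.376884 − 0.326633·13.9) / 0.050251 = 0.351756/0.050251 ≈ 7.0.

μ₀ = 7.0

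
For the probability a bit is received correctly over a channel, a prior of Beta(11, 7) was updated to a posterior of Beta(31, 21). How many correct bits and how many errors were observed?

20 correct bits and 14 errors

Beta is conjugate to the binomial likelihood: posterior = Beta(a+s, b+f).
So s = 31 − 11 = 20 and f = 21 − 7 = 14.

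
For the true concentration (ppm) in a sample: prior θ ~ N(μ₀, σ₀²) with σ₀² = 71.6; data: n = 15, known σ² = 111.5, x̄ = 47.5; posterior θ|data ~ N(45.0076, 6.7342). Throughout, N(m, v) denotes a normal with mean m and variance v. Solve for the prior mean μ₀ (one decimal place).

With known observation variance, the Normal–Normal posterior has precision τ_n = τ₀ + n/σ² and mean μ_n = (τ₀μ₀ + (n/σ²)x̄)/τ_n.
Here τ₀ = 1/71.6 = 0.013966 and τ_data = 15/111.5 = 0.134529, so τ_n = 0.148495.
Rearranging for μ₀: μ₀ = (μ_n·τ_n − τ_data·x̄)/τ₀ = (45.0076·0.148495 − 0.134529·47.5) / 0.013966 = 0.293276/0.013966 ≈ 21.0.

μ₀ = 21.0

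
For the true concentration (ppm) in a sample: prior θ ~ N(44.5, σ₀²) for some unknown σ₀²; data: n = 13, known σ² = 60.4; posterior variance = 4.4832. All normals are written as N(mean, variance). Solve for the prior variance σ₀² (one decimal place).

For the Normal–Normal model with known σ², precisions add: τ_n = τ₀ + n/σ².
So 1/σ₀² = 1/4.4832 − 13/60.4 = 0.223055 − 0.215232 = 0.007823.
Hence σ₀² = 1/0.007823 ≈ 127.8.

σ₀² = 127.8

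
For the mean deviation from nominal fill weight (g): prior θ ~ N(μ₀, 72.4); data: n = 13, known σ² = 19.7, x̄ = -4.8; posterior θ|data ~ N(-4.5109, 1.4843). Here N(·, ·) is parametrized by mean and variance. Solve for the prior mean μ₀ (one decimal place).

The posterior mean is a precision-weighted average: μ_n = (τ₀μ₀ + τ_data·x̄)/(τ₀+τ_data), with τ₀=1/σ₀² and τ_data=n/σ².
Here τ₀ = 1/72.4 = 0.013812 and τ_data = 13/19.7 = 0.659898, so τ_n = 0.673710.
Rearranging for μ₀: μ₀ = (μ_n·τ_n − τ_data·x̄)/τ₀ = (-4.5109·0.673710 − 0.659898·-4.8) / 0.013812 = 0.128472/0.013812 ≈ 9.3.

μ₀ = 9.3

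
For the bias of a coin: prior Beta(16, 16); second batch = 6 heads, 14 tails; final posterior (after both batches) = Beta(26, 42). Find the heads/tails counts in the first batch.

4 heads and 12 tails

Sequential conjugate updates are equivalent to a single update on the pooled data, so total successes = posterior α − prior α and total failures = posterior β − prior β.
Total across both batches: 26−16=10 heads, 42−16=26 tails.
Subtract the second batch: 10−6=4 heads and 26−14=12 tails.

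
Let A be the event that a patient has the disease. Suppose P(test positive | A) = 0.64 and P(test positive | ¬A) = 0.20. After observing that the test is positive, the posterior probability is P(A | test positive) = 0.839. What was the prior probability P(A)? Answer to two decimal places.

P(A) = 0.62

In odds form, posterior odds = prior odds × likelihood ratio, so prior odds = posterior odds ÷ LR.
Posterior odds = 0.839/(1−0.839) = 5.2112. LR = 0.64/0.20 = 3.2000.
Prior odds = 5.2112/3.2000 = 1.6285, so P(A) = 1.6285/(1+1.6285) ≈ 0.62.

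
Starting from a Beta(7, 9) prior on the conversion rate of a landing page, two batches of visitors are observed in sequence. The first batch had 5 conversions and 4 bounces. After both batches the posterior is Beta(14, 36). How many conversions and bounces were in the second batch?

Because Beta–binomial updating is additive in the counts, the combined data contributed (α_post−α_prior, β_post−β_prior) successes and failures.
Total across both batches: 14−7=7 conversions, 36−9=27 bounces.
Subtract the first batch: 7−5=2 conversions and 27−4=23 bounces.

2 conversions and 23 bounces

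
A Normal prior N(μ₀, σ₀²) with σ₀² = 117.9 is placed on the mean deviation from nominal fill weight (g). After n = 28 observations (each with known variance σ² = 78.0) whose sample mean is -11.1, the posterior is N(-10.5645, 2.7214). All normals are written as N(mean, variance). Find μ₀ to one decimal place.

The posterior mean is a precision-weighted average: μ_n = (τ₀μ₀ + τ_data·x̄)/(τ₀+τ_data), with τ₀=1/σ₀² and τ_data=n/σ².
Here τ₀ = 1/117.9 = 0.008482 and τ_data = 28/78.0 = 0.358974, so τ_n = 0.367456.
Rearranging for μ₀: μ₀ = (μ_n·τ_n − τ_data·x̄)/τ₀ = (-10.5645·0.367456 − 0.358974·-11.1) / 0.008482 = 0.102622/0.008482 ≈ 12.1.

μ₀ = 12.1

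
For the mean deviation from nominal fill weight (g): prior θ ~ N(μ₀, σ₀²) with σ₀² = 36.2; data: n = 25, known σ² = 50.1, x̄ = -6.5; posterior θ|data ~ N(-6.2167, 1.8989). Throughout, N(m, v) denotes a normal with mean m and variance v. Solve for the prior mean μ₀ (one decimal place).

The posterior mean is a precision-weighted average: μ_n = (τ₀μ₀ + τ_data·x̄)/(τ₀+τ_data), with τ₀=1/σ₀² and τ_data=n/σ².
Here τ₀ = 1/36.2 = 0.027624 and τ_data = 25/50.1 = 0.499002, so τ_n = 0.526626.
Rearranging for μ₀: μ₀ = (μ_n·τ_n − τ_data·x̄)/τ₀ = (-6.2167·0.526626 − 0.499002·-6.5) / 0.027624 = -0.030363/0.027624 ≈ -1.1.

μ₀ = -1.1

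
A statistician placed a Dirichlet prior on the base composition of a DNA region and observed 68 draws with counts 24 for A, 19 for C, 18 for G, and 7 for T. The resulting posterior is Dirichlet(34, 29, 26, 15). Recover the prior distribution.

Dirichlet(10, 10, 8, 8)

For a Dirichlet(α) prior with multinomial counts c, the posterior is Dirichlet(α + c) componentwise.
Subtract each count from the matching posterior parameter: 34−24=10, 29−19=10, 26−18=8, 15−7=8.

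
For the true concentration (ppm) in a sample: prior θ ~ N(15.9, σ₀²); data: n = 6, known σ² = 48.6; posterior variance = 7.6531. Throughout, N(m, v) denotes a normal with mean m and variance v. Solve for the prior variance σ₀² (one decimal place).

σ₀² = 138.7

For the Normal–Normal model with known σ², precisions add: τ_n = τ₀ + n/σ².
So 1/σ₀² = 1/7.6531 − 6/48.6 = 0.130666 − 0.123457 = 0.007209.
Hence σ₀² = 1/0.007209 ≈ 138.7.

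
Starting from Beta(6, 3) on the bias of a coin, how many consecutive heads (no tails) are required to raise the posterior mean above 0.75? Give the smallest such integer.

After k heads and 0 tails the posterior is Beta(6+k, 3), with mean (6+k)/(6+3+k).
Set (6+k)/(9+k) > 0.75 and solve: k > (0.75·9 − 6)/(1 − 0.75) = 3.000.
The smallest integer exceeding 3.000 is 4.

k = 4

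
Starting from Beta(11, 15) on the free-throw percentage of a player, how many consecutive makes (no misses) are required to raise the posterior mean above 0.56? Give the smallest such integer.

After k makes and 0 misses the posterior is Beta(11+k, 15), with mean (11+k)/(11+15+k).
Set (11+k)/(26+k) > 0.56 and solve: k > (0.56·26 − 11)/(1 − 0.56) = 8.091.
The smallest integer exceeding 8.091 is 9.

k = 9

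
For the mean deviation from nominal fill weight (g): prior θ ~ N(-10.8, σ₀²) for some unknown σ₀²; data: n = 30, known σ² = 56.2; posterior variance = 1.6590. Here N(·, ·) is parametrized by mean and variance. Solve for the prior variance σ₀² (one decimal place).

For the Normal–Normal model with known σ², precisions add: τ_n = τ₀ + n/σ².
So 1/σ₀² = 1/1.6590 − 30/56.2 = 0.602773 − 0.533808 = 0.068965.
Hence σ₀² = 1/0.068965 ≈ 14.5.

σ₀² = 14.5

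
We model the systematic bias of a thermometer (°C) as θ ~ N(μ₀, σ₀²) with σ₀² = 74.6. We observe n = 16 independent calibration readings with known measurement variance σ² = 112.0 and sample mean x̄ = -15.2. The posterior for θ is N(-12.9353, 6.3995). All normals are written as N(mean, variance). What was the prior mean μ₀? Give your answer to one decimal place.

The posterior mean is a precision-weighted average: μ_n = (τ₀μ₀ + τ_data·x̄)/(τ₀+τ_data), with τ₀=1/σ₀² and τ_data=n/σ².
Here τ₀ = 1/74.6 = 0.013405 and τ_data = 16/112.0 = 0.142857, so τ_n = 0.156262.
Rearranging for μ₀: μ₀ = (μ_n·τ_n − τ_data·x̄)/τ₀ = (-12.9353·0.156262 − 0.142857·-15.2) / 0.013405 = 0.150131/0.013405 ≈ 11.2.

μ₀ = 11.2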